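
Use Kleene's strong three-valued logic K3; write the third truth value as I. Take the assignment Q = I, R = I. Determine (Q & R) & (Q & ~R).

I

Q & R = I & I = I
~R = ~I = I
Q & ~R = I & I = I
(Q & R) & (Q & ~R) = I & I = I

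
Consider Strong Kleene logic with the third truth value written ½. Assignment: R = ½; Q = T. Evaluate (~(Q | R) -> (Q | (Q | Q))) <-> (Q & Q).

T

Q | R = T | ½ = T
~(Q | R) = ~T = F
Q | Q = T | T = T
Q | (Q | Q) = T | T = T
~(Q | R) -> (Q | (Q | Q)) = F -> T = T
Q & Q = T & T = T
(~(Q | R) -> (Q | (Q | Q))) <-> (Q & Q) = T <-> T = T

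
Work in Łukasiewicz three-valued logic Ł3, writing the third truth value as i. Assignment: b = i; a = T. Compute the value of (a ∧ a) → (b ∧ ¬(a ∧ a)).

a ∧ a = T ∧ T = T
a ∧ a = T ∧ T = T
¬(a ∧ a) = ¬T = F
b ∧ ¬(a ∧ a) = i ∧ F = F
(a ∧ a) → (b ∧ ¬(a ∧ a)) = T → F = F

F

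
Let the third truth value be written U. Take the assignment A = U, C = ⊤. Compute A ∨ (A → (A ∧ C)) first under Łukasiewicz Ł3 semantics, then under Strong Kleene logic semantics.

In Łukasiewicz Ł3: A ∧ C = U ∧ ⊤ = U
A → (A ∧ C) = U → U = ⊤  [min(1, 1−½+½)]
A ∨ (A → (A ∧ C)) = U ∨ ⊤ = ⊤
In Strong Kleene logic: A ∧ C = U ∧ ⊤ = U
A → (A ∧ C) = U → U = U  [¬U ∨ U]
A ∨ (A → (A ∧ C)) = U ∨ U = U
They differ because Łukasiewicz Ł3 and Strong Kleene logic treat U differently under implication.

⊤; U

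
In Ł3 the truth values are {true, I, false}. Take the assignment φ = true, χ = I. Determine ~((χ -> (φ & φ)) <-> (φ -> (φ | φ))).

false

φ & φ = true & true = true
χ -> (φ & φ) = I -> true = true  [min(1, 1−½+1)]
φ | φ = true | true = true
φ -> (φ | φ) = true -> true = true
(χ -> (φ & φ)) <-> (φ -> (φ | φ)) = true <-> true = true
~((χ -> (φ & φ)) <-> (φ -> (φ | φ))) = ~true = false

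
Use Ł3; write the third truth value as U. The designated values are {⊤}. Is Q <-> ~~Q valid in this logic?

Every assignment of Q over {⊤, U, ⊥} gives a value in {⊤}.
In particular, with Q=U: Q <-> ~~Q = ⊤.

Yes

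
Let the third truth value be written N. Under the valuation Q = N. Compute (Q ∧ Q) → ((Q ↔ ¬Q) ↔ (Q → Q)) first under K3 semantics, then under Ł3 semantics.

In K3: Q ∧ Q = N ∧ N = N
¬Q = ¬N = N
Q ↔ ¬Q = N ↔ N = N
Q → Q = N → N = N
(Q ↔ ¬Q) ↔ (Q → Q) = N ↔ N = N
(Q ∧ Q) → ((Q ↔ ¬Q) ↔ (Q → Q)) = N → N = N
In Ł3: Q ∧ Q = N ∧ N = N
¬Q = ¬N = N
Q ↔ ¬Q = N ↔ N = true  [1 − |½−½|]
Q → Q = N → N = true
(Q ↔ ¬Q) ↔ (Q → Q) = true ↔ true = true
(Q ∧ Q) → ((Q ↔ ¬Q) ↔ (Q → Q)) = N → true = true
They differ because K3 and Ł3 treat N differently under implication.

N; true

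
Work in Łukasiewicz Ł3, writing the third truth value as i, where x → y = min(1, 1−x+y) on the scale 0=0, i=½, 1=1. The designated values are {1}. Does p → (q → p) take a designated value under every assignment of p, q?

Every assignment of p, q over {1, i, 0} gives a value in {1}.
In particular, with p=i, q=i: p → (q → p) = 1.

Yes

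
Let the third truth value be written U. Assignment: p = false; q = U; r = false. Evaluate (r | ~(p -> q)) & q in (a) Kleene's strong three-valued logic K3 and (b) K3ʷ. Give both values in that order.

In Kleene's strong three-valued logic K3: p -> q = false -> U = true  [~false | U]
~(p -> q) = ~true = false
r | ~(p -> q) = false | false = false
(r | ~(p -> q)) & q = false & U = false
In K3ʷ: p -> q = false -> U = U
~(p -> q) = ~U = U
r | ~(p -> q) = false | U = U
(r | ~(p -> q)) & q = U & U = U
They differ because Kleene's strong three-valued logic K3 and K3ʷ treat U differently under the binary connectives.

false; U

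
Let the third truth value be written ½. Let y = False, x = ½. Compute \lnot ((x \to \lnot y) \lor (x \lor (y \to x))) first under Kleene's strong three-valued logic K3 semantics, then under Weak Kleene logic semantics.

In Kleene's strong three-valued logic K3: \lnot y = \lnot False = True
x \to \lnot y = ½ \to True = True  [\lnot ½ \lor True]
y \to x = False \to ½ = True
x \lor (y \to x) = ½ \lor True = True
(x \to \lnot y) \lor (x \lor (y \to x)) = True \lor True = True
\lnot ((x \to \lnot y) \lor (x \lor (y \to x))) = \lnot True = False
In Weak Kleene logic: \lnot y = \lnot False = True
x \to \lnot y = ½ \to True = ½  [any arg is the third value ⇒ result is the third value]
y \to x = False \to ½ = ½
x \lor (y \to x) = ½ \lor ½ = ½
(x \to \lnot y) \lor (x \lor (y \to x)) = ½ \lor ½ = ½
\lnot ((x \to \lnot y) \lor (x \lor (y \to x))) = \lnot ½ = ½
They differ because Kleene's strong three-valued logic K3 and Weak Kleene logic treat ½ differently under the binary connectives.

False; ½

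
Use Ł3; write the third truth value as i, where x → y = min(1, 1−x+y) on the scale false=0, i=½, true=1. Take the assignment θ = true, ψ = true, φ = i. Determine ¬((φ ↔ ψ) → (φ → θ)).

φ ↔ ψ = i ↔ true = i  [1 − |½−1|]
φ → θ = i → true = true
(φ ↔ ψ) → (φ → θ) = i → true = true
¬((φ ↔ ψ) → (φ → θ)) = ¬true = false

false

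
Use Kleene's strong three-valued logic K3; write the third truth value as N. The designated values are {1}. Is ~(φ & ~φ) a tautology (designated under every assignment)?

Countermodel: φ=N gives N, which is not designated.

No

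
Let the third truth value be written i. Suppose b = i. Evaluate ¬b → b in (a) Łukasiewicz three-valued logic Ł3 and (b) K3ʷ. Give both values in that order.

true; i

In Łukasiewicz three-valued logic Ł3: ¬b = ¬i = i
¬b → b = i → i = true  [min(1, 1−½+½)]
In K3ʷ: ¬b = ¬i = i
¬b → b = i → i = i
They differ because Łukasiewicz three-valued logic Ł3 and K3ʷ treat i differently under the binary connectives.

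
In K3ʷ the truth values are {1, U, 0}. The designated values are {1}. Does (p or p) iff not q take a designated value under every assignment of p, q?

No

Countermodel: p=1, q=1 gives 0, which is not designated.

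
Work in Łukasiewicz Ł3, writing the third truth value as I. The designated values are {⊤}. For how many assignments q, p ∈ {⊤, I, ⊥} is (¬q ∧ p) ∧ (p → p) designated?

1

Designated under: (q=⊥, p=⊤).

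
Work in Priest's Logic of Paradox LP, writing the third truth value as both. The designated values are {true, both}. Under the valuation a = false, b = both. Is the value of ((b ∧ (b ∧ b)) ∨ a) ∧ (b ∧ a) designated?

b ∧ b = both ∧ both = both
b ∧ (b ∧ b) = both ∧ both = both
(b ∧ (b ∧ b)) ∨ a = both ∨ false = both
b ∧ a = both ∧ false = false
((b ∧ (b ∧ b)) ∨ a) ∧ (b ∧ a) = both ∧ false = false
false ∉ {true, both}.

No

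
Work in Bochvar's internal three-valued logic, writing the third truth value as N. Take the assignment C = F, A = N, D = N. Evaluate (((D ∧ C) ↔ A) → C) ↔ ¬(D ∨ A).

D ∧ C = N ∧ F = N
(D ∧ C) ↔ A = N ↔ N = N
((D ∧ C) ↔ A) → C = N → F = N  [any arg is the third value ⇒ result is the third value]
D ∨ A = N ∨ N = N
¬(D ∨ A) = ¬N = N
(((D ∧ C) ↔ A) → C) ↔ ¬(D ∨ A) = N ↔ N = N

N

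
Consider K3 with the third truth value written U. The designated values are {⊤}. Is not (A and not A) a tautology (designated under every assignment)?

Countermodel: A=U gives U, which is not designated.

No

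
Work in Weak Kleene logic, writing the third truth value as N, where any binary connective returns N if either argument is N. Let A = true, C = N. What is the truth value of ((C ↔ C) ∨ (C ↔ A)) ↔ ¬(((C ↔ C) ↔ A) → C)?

C ↔ C = N ↔ N = N
C ↔ A = N ↔ true = N
(C ↔ C) ∨ (C ↔ A) = N ∨ N = N
C ↔ C = N ↔ N = N
(C ↔ C) ↔ A = N ↔ true = N
((C ↔ C) ↔ A) → C = N → N = N  [any arg is the third value ⇒ result is the third value]
¬(((C ↔ C) ↔ A) → C) = ¬N = N
((C ↔ C) ∨ (C ↔ A)) ↔ ¬(((C ↔ C) ↔ A) → C) = N ↔ N = N

N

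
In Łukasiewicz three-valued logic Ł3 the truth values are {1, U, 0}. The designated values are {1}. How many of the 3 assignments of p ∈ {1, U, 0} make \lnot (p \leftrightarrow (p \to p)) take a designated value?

1

p=1: 0 ·
p=U: U ·
p=0: 1 ✓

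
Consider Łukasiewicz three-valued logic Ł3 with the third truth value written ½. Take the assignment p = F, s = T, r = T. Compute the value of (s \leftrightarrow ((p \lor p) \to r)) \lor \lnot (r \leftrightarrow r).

T

p \lor p = F \lor F = F
(p \lor p) \to r = F \to T = T
s \leftrightarrow ((p \lor p) \to r) = T \leftrightarrow T = T
r \leftrightarrow r = T \leftrightarrow T = T
\lnot (r \leftrightarrow r) = \lnot T = F
(s \leftrightarrow ((p \lor p) \to r)) \lor \lnot (r \leftrightarrow r) = T \lor F = T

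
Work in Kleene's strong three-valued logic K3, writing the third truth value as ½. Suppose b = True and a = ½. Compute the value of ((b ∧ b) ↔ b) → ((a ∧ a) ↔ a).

½

b ∧ b = True ∧ True = True
(b ∧ b) ↔ b = True ↔ True = True
a ∧ a = ½ ∧ ½ = ½
(a ∧ a) ↔ a = ½ ↔ ½ = ½
((b ∧ b) ↔ b) → ((a ∧ a) ↔ a) = True → ½ = ½  [¬True ∨ ½]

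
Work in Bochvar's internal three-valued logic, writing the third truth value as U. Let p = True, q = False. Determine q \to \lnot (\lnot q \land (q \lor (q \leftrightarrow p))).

\lnot q = \lnot False = True
q \leftrightarrow p = False \leftrightarrow True = False
q \lor (q \leftrightarrow p) = False \lor False = False
\lnot q \land (q \lor (q \leftrightarrow p)) = True \land False = False
\lnot (\lnot q \land (q \lor (q \leftrightarrow p))) = \lnot False = True
q \to \lnot (\lnot q \land (q \lor (q \leftrightarrow p))) = False \to True = True

True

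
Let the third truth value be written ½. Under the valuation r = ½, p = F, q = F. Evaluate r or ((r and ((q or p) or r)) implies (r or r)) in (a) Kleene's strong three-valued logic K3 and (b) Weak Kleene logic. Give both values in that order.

½; ½

In Kleene's strong three-valued logic K3: q or p = F or F = F
(q or p) or r = F or ½ = ½
r and ((q or p) or r) = ½ and ½ = ½
r or r = ½ or ½ = ½
(r and ((q or p) or r)) implies (r or r) = ½ implies ½ = ½  [not ½ or ½]
r or ((r and ((q or p) or r)) implies (r or r)) = ½ or ½ = ½
In Weak Kleene logic: q or p = F or F = F
(q or p) or r = F or ½ = ½
r and ((q or p) or r) = ½ and ½ = ½
r or r = ½ or ½ = ½
(r and ((q or p) or r)) implies (r or r) = ½ implies ½ = ½  [any arg is the third value ⇒ result is the third value]
r or ((r and ((q or p) or r)) implies (r or r)) = ½ or ½ = ½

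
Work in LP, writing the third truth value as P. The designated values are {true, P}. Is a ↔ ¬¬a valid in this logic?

Yes

Every assignment of a over {true, P, false} gives a value in {true, P}.
In particular, with a=P: a ↔ ¬¬a = P.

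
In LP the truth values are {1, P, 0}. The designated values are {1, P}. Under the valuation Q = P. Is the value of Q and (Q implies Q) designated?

Yes

Q implies Q = P implies P = P  [not P or P]
Q and (Q implies Q) = P and P = P
P ∈ {1, P}.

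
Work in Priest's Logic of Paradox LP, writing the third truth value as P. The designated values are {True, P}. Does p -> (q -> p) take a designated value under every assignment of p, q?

Every assignment of p, q over {True, P, False} gives a value in {True, P}.
In particular, with p=P, q=P: p -> (q -> p) = P.

Yes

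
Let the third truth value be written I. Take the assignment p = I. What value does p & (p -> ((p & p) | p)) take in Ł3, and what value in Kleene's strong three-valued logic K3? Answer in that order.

I; I

In Ł3: p & p = I & I = I
(p & p) | p = I | I = I
p -> ((p & p) | p) = I -> I = 1  [min(1, 1−½+½)]
p & (p -> ((p & p) | p)) = I & 1 = I
In Kleene's strong three-valued logic K3: p & p = I & I = I
(p & p) | p = I | I = I
p -> ((p & p) | p) = I -> I = I  [~I | I]
p & (p -> ((p & p) | p)) = I & I = I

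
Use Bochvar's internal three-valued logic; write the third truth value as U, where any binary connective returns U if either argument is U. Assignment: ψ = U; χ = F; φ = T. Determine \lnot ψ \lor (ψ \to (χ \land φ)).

U

\lnot ψ = \lnot U = U
χ \land φ = F \land T = F
ψ \to (χ \land φ) = U \to F = U  [any arg is the third value ⇒ result is the third value]
\lnot ψ \lor (ψ \to (χ \land φ)) = U \lor U = U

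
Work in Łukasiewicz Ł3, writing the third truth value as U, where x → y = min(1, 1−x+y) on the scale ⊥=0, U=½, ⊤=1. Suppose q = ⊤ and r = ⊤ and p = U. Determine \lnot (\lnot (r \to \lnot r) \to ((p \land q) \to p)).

\lnot r = \lnot ⊤ = ⊥
r \to \lnot r = ⊤ \to ⊥ = ⊥
\lnot (r \to \lnot r) = \lnot ⊥ = ⊤
p \land q = U \land ⊤ = U
(p \land q) \to p = U \to U = ⊤  [min(1, 1−½+½)]
\lnot (r \to \lnot r) \to ((p \land q) \to p) = ⊤ \to ⊤ = ⊤
\lnot (\lnot (r \to \lnot r) \to ((p \land q) \to p)) = \lnot ⊤ = ⊥

⊥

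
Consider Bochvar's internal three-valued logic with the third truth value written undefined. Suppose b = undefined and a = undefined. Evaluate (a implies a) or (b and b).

undefined

a implies a = undefined implies undefined = undefined  [any arg is the third value ⇒ result is the third value]
b and b = undefined and undefined = undefined
(a implies a) or (b and b) = undefined or undefined = undefined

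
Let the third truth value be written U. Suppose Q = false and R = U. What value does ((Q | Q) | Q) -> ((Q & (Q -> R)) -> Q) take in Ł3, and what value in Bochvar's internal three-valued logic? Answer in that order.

true; U

In Ł3: Q | Q = false | false = false
(Q | Q) | Q = false | false = false
Q -> R = false -> U = true
Q & (Q -> R) = false & true = false
(Q & (Q -> R)) -> Q = false -> false = true
((Q | Q) | Q) -> ((Q & (Q -> R)) -> Q) = false -> true = true
In Bochvar's internal three-valued logic: Q | Q = false | false = false
(Q | Q) | Q = false | false = false
Q -> R = false -> U = U  [any arg is the third value ⇒ result is the third value]
Q & (Q -> R) = false & U = U
(Q & (Q -> R)) -> Q = U -> false = U
((Q | Q) | Q) -> ((Q & (Q -> R)) -> Q) = false -> U = U
They differ because Ł3 and Bochvar's internal three-valued logic treat U differently under the binary connectives.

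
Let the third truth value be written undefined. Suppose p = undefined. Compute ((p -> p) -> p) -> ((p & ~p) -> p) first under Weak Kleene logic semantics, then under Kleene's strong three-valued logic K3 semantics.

In Weak Kleene logic: p -> p = undefined -> undefined = undefined  [any arg is the third value ⇒ result is the third value]
(p -> p) -> p = undefined -> undefined = undefined
~p = ~undefined = undefined
p & ~p = undefined & undefined = undefined
(p & ~p) -> p = undefined -> undefined = undefined
((p -> p) -> p) -> ((p & ~p) -> p) = undefined -> undefined = undefined
In Kleene's strong three-valued logic K3: p -> p = undefined -> undefined = undefined
(p -> p) -> p = undefined -> undefined = undefined
~p = ~undefined = undefined
p & ~p = undefined & undefined = undefined
(p & ~p) -> p = undefined -> undefined = undefined
((p -> p) -> p) -> ((p & ~p) -> p) = undefined -> undefined = undefined

undefined; undefined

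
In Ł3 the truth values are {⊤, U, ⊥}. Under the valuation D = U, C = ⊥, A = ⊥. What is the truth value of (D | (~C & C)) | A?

~C = ~⊥ = ⊤
~C & C = ⊤ & ⊥ = ⊥
D | (~C & C) = U | ⊥ = U
(D | (~C & C)) | A = U | ⊥ = U

U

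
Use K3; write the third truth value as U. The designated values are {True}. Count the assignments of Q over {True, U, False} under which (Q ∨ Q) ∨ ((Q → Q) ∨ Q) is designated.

Q=True: True ✓
Q=U: U ·
Q=False: True ✓

2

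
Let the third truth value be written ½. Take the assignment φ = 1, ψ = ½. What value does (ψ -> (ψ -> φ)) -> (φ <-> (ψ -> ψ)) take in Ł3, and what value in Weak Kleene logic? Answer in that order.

In Ł3: ψ -> φ = ½ -> 1 = 1  [min(1, 1−½+1)]
ψ -> (ψ -> φ) = ½ -> 1 = 1
ψ -> ψ = ½ -> ½ = 1
φ <-> (ψ -> ψ) = 1 <-> 1 = 1
(ψ -> (ψ -> φ)) -> (φ <-> (ψ -> ψ)) = 1 -> 1 = 1
In Weak Kleene logic: ψ -> φ = ½ -> 1 = ½  [any arg is the third value ⇒ result is the third value]
ψ -> (ψ -> φ) = ½ -> ½ = ½
ψ -> ψ = ½ -> ½ = ½
φ <-> (ψ -> ψ) = 1 <-> ½ = ½
(ψ -> (ψ -> φ)) -> (φ <-> (ψ -> ψ)) = ½ -> ½ = ½
They differ because Ł3 and Weak Kleene logic treat ½ differently under the binary connectives.

1; ½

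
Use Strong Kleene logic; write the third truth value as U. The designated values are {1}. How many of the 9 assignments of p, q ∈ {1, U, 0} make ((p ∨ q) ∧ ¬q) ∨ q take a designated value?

4

Designated under: (p=1, q=1); (p=1, q=0); (p=U, q=1); (p=0, q=1).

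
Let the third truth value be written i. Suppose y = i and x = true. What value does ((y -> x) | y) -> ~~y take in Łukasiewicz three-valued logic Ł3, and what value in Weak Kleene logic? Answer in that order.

In Łukasiewicz three-valued logic Ł3: y -> x = i -> true = true
(y -> x) | y = true | i = true
~y = ~i = i
~~y = ~i = i
((y -> x) | y) -> ~~y = true -> i = i
In Weak Kleene logic: y -> x = i -> true = i  [any arg is the third value ⇒ result is the third value]
(y -> x) | y = i | i = i
~y = ~i = i
~~y = ~i = i
((y -> x) | y) -> ~~y = i -> i = i

i; i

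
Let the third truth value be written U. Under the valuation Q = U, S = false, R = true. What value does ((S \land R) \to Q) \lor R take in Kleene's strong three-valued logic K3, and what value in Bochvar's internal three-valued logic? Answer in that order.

true; U

In Kleene's strong three-valued logic K3: S \land R = false \land true = false
(S \land R) \to Q = false \to U = true  [\lnot false \lor U]
((S \land R) \to Q) \lor R = true \lor true = true
In Bochvar's internal three-valued logic: S \land R = false \land true = false
(S \land R) \to Q = false \to U = U
((S \land R) \to Q) \lor R = U \lor true = U
They differ because Kleene's strong three-valued logic K3 and Bochvar's internal three-valued logic treat U differently under the binary connectives.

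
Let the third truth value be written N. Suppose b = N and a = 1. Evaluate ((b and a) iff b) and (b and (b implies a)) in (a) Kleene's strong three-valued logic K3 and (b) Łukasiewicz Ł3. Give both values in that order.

N; N

In Kleene's strong three-valued logic K3: b and a = N and 1 = N
(b and a) iff b = N iff N = N
b implies a = N implies 1 = 1  [not N or 1]
b and (b implies a) = N and 1 = N
((b and a) iff b) and (b and (b implies a)) = N and N = N
In Łukasiewicz Ł3: b and a = N and 1 = N
(b and a) iff b = N iff N = 1  [1 − |½−½|]
b implies a = N implies 1 = 1
b and (b implies a) = N and 1 = N
((b and a) iff b) and (b and (b implies a)) = 1 and N = N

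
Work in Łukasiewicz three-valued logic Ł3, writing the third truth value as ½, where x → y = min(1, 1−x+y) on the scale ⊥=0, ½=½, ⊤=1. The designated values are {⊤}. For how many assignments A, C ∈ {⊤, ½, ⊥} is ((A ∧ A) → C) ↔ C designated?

5

Of the 9 assignments, 5 give a value in {⊤}.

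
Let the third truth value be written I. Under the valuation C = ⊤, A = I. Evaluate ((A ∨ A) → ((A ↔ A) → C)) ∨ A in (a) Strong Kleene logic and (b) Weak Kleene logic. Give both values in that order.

⊤; I

In Strong Kleene logic: A ∨ A = I ∨ I = I
A ↔ A = I ↔ I = I
(A ↔ A) → C = I → ⊤ = ⊤  [¬I ∨ ⊤]
(A ∨ A) → ((A ↔ A) → C) = I → ⊤ = ⊤
((A ∨ A) → ((A ↔ A) → C)) ∨ A = ⊤ ∨ I = ⊤
In Weak Kleene logic: A ∨ A = I ∨ I = I
A ↔ A = I ↔ I = I
(A ↔ A) → C = I → ⊤ = I  [any arg is the third value ⇒ result is the third value]
(A ∨ A) → ((A ↔ A) → C) = I → I = I
((A ∨ A) → ((A ↔ A) → C)) ∨ A = I ∨ I = I
They differ because Strong Kleene logic and Weak Kleene logic treat I differently under the binary connectives.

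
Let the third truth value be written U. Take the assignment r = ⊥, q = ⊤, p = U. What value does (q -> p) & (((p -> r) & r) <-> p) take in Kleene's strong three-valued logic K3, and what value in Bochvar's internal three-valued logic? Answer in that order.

U; U

In Kleene's strong three-valued logic K3: q -> p = ⊤ -> U = U
p -> r = U -> ⊥ = U
(p -> r) & r = U & ⊥ = ⊥
((p -> r) & r) <-> p = ⊥ <-> U = U
(q -> p) & (((p -> r) & r) <-> p) = U & U = U
In Bochvar's internal three-valued logic: q -> p = ⊤ -> U = U  [any arg is the third value ⇒ result is the third value]
p -> r = U -> ⊥ = U
(p -> r) & r = U & ⊥ = U
((p -> r) & r) <-> p = U <-> U = U
(q -> p) & (((p -> r) & r) <-> p) = U & U = U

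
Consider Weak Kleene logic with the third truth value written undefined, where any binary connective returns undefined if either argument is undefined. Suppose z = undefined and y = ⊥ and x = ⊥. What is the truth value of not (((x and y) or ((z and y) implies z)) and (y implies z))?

undefined

x and y = ⊥ and ⊥ = ⊥
z and y = undefined and ⊥ = undefined
(z and y) implies z = undefined implies undefined = undefined  [any arg is the third value ⇒ result is the third value]
(x and y) or ((z and y) implies z) = ⊥ or undefined = undefined
y implies z = ⊥ implies undefined = undefined
((x and y) or ((z and y) implies z)) and (y implies z) = undefined and undefined = undefined
not (((x and y) or ((z and y) implies z)) and (y implies z)) = not undefined = undefined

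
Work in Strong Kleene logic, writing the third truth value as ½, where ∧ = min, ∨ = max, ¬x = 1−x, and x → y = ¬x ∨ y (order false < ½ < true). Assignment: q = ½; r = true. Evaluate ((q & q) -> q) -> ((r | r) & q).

½

q & q = ½ & ½ = ½
(q & q) -> q = ½ -> ½ = ½
r | r = true | true = true
(r | r) & q = true & ½ = ½
((q & q) -> q) -> ((r | r) & q) = ½ -> ½ = ½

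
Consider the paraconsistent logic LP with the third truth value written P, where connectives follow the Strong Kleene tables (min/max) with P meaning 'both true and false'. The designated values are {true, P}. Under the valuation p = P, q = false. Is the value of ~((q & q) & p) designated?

Yes

q & q = false & false = false
(q & q) & p = false & P = false
~((q & q) & p) = ~false = true
true ∈ {true, P}.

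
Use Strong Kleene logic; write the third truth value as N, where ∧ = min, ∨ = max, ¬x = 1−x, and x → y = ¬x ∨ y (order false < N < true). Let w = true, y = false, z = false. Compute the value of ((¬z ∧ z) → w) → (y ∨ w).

true

¬z = ¬false = true
¬z ∧ z = true ∧ false = false
(¬z ∧ z) → w = false → true = true
y ∨ w = false ∨ true = true
((¬z ∧ z) → w) → (y ∨ w) = true → true = true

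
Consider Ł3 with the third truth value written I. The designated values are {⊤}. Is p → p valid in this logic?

Every assignment of p over {⊤, I, ⊥} gives a value in {⊤}.
In particular, with p=I: p → p = ⊤.

Yes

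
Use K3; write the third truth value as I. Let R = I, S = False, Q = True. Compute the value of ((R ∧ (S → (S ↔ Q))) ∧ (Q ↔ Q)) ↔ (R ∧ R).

S ↔ Q = False ↔ True = False
S → (S ↔ Q) = False → False = True
R ∧ (S → (S ↔ Q)) = I ∧ True = I
Q ↔ Q = True ↔ True = True
(R ∧ (S → (S ↔ Q))) ∧ (Q ↔ Q) = I ∧ True = I
R ∧ R = I ∧ I = I
((R ∧ (S → (S ↔ Q))) ∧ (Q ↔ Q)) ↔ (R ∧ R) = I ↔ I = I

I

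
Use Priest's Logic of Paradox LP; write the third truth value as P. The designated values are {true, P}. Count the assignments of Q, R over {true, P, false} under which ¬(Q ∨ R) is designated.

4

Designated under: (Q=P, R=P); (Q=P, R=false); (Q=false, R=P); (Q=false, R=false).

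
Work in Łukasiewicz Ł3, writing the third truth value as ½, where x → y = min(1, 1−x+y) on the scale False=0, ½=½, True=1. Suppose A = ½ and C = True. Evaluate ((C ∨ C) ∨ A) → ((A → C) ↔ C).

True

C ∨ C = True ∨ True = True
(C ∨ C) ∨ A = True ∨ ½ = True
A → C = ½ → True = True  [min(1, 1−½+1)]
(A → C) ↔ C = True ↔ True = True
((C ∨ C) ∨ A) → ((A → C) ↔ C) = True → True = True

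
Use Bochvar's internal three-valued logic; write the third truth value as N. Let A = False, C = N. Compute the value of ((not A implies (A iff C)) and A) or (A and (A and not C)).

not A = not False = True
A iff C = False iff N = N
not A implies (A iff C) = True implies N = N
(not A implies (A iff C)) and A = N and False = N
not C = not N = N
A and not C = False and N = N
A and (A and not C) = False and N = N
((not A implies (A iff C)) and A) or (A and (A and not C)) = N or N = N

N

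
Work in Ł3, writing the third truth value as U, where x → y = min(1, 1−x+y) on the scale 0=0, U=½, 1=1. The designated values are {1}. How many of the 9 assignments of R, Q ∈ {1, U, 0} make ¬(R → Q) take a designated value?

Designated under: (R=1, Q=0).

1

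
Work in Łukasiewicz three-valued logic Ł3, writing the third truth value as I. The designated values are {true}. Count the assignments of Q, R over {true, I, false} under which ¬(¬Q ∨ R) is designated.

1

Designated under: (Q=true, R=false).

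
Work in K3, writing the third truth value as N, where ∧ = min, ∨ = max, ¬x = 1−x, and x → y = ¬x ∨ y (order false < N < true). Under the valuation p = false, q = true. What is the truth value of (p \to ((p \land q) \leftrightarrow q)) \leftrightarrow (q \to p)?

p \land q = false \land true = false
(p \land q) \leftrightarrow q = false \leftrightarrow true = false
p \to ((p \land q) \leftrightarrow q) = false \to false = true
q \to p = true \to false = false
(p \to ((p \land q) \leftrightarrow q)) \leftrightarrow (q \to p) = true \leftrightarrow false = false

false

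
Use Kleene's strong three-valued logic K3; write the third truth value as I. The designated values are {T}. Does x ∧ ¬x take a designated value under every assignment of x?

Countermodel: x=T gives F, which is not designated.

No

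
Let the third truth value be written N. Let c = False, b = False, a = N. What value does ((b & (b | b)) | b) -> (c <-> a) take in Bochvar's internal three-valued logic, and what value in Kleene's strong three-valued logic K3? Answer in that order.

N; True

In Bochvar's internal three-valued logic: b | b = False | False = False
b & (b | b) = False & False = False
(b & (b | b)) | b = False | False = False
c <-> a = False <-> N = N
((b & (b | b)) | b) -> (c <-> a) = False -> N = N
In Kleene's strong three-valued logic K3: b | b = False | False = False
b & (b | b) = False & False = False
(b & (b | b)) | b = False | False = False
c <-> a = False <-> N = N
((b & (b | b)) | b) -> (c <-> a) = False -> N = True  [~False | N]
They differ because Bochvar's internal three-valued logic and Kleene's strong three-valued logic K3 treat N differently under the binary connectives.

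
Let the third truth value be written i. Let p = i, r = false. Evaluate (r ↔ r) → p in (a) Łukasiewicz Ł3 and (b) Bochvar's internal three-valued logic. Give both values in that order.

In Łukasiewicz Ł3: r ↔ r = false ↔ false = true
(r ↔ r) → p = true → i = i
In Bochvar's internal three-valued logic: r ↔ r = false ↔ false = true
(r ↔ r) → p = true → i = i  [any arg is the third value ⇒ result is the third value]

i; i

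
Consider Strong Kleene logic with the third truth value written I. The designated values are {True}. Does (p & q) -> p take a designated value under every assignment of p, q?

Countermodel: p=I, q=True gives I, which is not designated.

No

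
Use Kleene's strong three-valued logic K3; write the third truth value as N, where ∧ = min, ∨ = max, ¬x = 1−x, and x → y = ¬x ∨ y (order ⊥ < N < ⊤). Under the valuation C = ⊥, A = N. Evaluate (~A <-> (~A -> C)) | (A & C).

~A = ~N = N
~A = ~N = N
~A -> C = N -> ⊥ = N  [~N | ⊥]
~A <-> (~A -> C) = N <-> N = N
A & C = N & ⊥ = ⊥
(~A <-> (~A -> C)) | (A & C) = N | ⊥ = N

N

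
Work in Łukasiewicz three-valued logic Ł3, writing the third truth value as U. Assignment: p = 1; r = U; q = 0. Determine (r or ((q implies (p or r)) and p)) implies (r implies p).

p or r = 1 or U = 1
q implies (p or r) = 0 implies 1 = 1
(q implies (p or r)) and p = 1 and 1 = 1
r or ((q implies (p or r)) and p) = U or 1 = 1
r implies p = U implies 1 = 1
(r or ((q implies (p or r)) and p)) implies (r implies p) = 1 implies 1 = 1

1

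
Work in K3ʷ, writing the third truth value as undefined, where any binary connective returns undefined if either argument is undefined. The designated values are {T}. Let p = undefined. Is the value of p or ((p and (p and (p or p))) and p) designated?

p or p = undefined or undefined = undefined
p and (p or p) = undefined and undefined = undefined
p and (p and (p or p)) = undefined and undefined = undefined
(p and (p and (p or p))) and p = undefined and undefined = undefined
p or ((p and (p and (p or p))) and p) = undefined or undefined = undefined
undefined ∉ {T}.

No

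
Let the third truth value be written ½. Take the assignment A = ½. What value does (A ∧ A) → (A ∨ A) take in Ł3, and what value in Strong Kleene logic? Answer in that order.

In Ł3: A ∧ A = ½ ∧ ½ = ½
A ∨ A = ½ ∨ ½ = ½
(A ∧ A) → (A ∨ A) = ½ → ½ = true
In Strong Kleene logic: A ∧ A = ½ ∧ ½ = ½
A ∨ A = ½ ∨ ½ = ½
(A ∧ A) → (A ∨ A) = ½ → ½ = ½
They differ because Ł3 and Strong Kleene logic treat ½ differently under implication.

true; ½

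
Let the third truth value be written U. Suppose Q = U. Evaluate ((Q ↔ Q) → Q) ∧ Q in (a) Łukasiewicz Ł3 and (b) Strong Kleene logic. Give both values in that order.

U; U

In Łukasiewicz Ł3: Q ↔ Q = U ↔ U = 1
(Q ↔ Q) → Q = 1 → U = U
((Q ↔ Q) → Q) ∧ Q = U ∧ U = U
In Strong Kleene logic: Q ↔ Q = U ↔ U = U
(Q ↔ Q) → Q = U → U = U  [¬U ∨ U]
((Q ↔ Q) → Q) ∧ Q = U ∧ U = U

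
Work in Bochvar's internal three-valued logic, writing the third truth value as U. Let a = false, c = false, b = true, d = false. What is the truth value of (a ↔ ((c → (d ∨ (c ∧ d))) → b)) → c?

c ∧ d = false ∧ false = false
d ∨ (c ∧ d) = false ∨ false = false
c → (d ∨ (c ∧ d)) = false → false = true
(c → (d ∨ (c ∧ d))) → b = true → true = true
a ↔ ((c → (d ∨ (c ∧ d))) → b) = false ↔ true = false
(a ↔ ((c → (d ∨ (c ∧ d))) → b)) → c = false → false = true

true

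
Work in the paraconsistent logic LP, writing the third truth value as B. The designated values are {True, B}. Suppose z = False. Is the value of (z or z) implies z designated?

z or z = False or False = False
(z or z) implies z = False implies False = True
True ∈ {True, B}.

Yes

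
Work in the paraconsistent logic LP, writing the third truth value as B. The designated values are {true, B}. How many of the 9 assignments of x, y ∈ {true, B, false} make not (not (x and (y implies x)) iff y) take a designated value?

7

Of the 9 assignments, 7 give a value in {true, B}.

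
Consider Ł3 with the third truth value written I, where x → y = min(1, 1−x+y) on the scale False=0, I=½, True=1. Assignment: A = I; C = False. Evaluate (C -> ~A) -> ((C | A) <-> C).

~A = ~I = I
C -> ~A = False -> I = True  [min(1, 1−0+½)]
C | A = False | I = I
(C | A) <-> C = I <-> False = I
(C -> ~A) -> ((C | A) <-> C) = True -> I = I

I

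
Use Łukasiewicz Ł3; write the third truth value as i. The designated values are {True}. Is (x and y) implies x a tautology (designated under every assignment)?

Every assignment of x, y over {True, i, False} gives a value in {True}.
In particular, with x=i, y=i: (x and y) implies x = True.

Yes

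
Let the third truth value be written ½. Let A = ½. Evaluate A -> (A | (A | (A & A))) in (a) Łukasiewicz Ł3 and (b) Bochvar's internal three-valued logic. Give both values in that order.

In Łukasiewicz Ł3: A & A = ½ & ½ = ½
A | (A & A) = ½ | ½ = ½
A | (A | (A & A)) = ½ | ½ = ½
A -> (A | (A | (A & A))) = ½ -> ½ = true
In Bochvar's internal three-valued logic: A & A = ½ & ½ = ½
A | (A & A) = ½ | ½ = ½
A | (A | (A & A)) = ½ | ½ = ½
A -> (A | (A | (A & A))) = ½ -> ½ = ½
They differ because Łukasiewicz Ł3 and Bochvar's internal three-valued logic treat ½ differently under the binary connectives.

true; ½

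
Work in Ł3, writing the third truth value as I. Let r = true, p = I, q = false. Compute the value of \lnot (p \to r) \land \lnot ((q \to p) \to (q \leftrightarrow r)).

false

p \to r = I \to true = true  [min(1, 1−½+1)]
\lnot (p \to r) = \lnot true = false
q \to p = false \to I = true
q \leftrightarrow r = false \leftrightarrow true = false
(q \to p) \to (q \leftrightarrow r) = true \to false = false
\lnot ((q \to p) \to (q \leftrightarrow r)) = \lnot false = true
\lnot (p \to r) \land \lnot ((q \to p) \to (q \leftrightarrow r)) = false \land true = false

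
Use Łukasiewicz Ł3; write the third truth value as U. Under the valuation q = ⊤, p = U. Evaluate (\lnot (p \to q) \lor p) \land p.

U

p \to q = U \to ⊤ = ⊤  [min(1, 1−½+1)]
\lnot (p \to q) = \lnot ⊤ = ⊥
\lnot (p \to q) \lor p = ⊥ \lor U = U
(\lnot (p \to q) \lor p) \land p = U \land U = U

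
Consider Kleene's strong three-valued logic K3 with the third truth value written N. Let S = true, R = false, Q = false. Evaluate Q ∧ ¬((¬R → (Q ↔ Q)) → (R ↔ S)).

false

¬R = ¬false = true
Q ↔ Q = false ↔ false = true
¬R → (Q ↔ Q) = true → true = true
R ↔ S = false ↔ true = false
(¬R → (Q ↔ Q)) → (R ↔ S) = true → false = false
¬((¬R → (Q ↔ Q)) → (R ↔ S)) = ¬false = true
Q ∧ ¬((¬R → (Q ↔ Q)) → (R ↔ S)) = false ∧ true = false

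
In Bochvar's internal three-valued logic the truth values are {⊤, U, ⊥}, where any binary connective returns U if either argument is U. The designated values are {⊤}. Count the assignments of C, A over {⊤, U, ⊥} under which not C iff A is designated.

2

Designated under: (C=⊤, A=⊥); (C=⊥, A=⊤).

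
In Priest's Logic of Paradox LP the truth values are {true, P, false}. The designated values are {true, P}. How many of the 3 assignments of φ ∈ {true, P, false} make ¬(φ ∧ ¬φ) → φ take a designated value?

φ=true: true ✓
φ=P: P ✓
φ=false: false ·

2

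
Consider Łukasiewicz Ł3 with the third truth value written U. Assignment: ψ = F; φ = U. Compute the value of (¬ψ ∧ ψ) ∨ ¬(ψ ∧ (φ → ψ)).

T

¬ψ = ¬F = T
¬ψ ∧ ψ = T ∧ F = F
φ → ψ = U → F = U  [min(1, 1−½+0)]
ψ ∧ (φ → ψ) = F ∧ U = F
¬(ψ ∧ (φ → ψ)) = ¬F = T
(¬ψ ∧ ψ) ∨ ¬(ψ ∧ (φ → ψ)) = F ∨ T = T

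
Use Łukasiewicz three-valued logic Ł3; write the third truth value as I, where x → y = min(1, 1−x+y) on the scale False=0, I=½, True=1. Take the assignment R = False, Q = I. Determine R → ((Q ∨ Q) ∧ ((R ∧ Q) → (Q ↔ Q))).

True

Q ∨ Q = I ∨ I = I
R ∧ Q = False ∧ I = False
Q ↔ Q = I ↔ I = True  [1 − |½−½|]
(R ∧ Q) → (Q ↔ Q) = False → True = True
(Q ∨ Q) ∧ ((R ∧ Q) → (Q ↔ Q)) = I ∧ True = I
R → ((Q ∨ Q) ∧ ((R ∧ Q) → (Q ↔ Q))) = False → I = True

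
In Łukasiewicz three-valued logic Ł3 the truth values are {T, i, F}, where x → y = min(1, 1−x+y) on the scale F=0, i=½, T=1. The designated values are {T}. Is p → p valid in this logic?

Yes

Every assignment of p over {T, i, F} gives a value in {T}.
In particular, with p=i: p → p = T.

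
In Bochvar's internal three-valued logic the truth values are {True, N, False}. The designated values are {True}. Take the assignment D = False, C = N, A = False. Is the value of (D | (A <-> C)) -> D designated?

No

A <-> C = False <-> N = N
D | (A <-> C) = False | N = N
(D | (A <-> C)) -> D = N -> False = N  [any arg is the third value ⇒ result is the third value]
N ∉ {True}.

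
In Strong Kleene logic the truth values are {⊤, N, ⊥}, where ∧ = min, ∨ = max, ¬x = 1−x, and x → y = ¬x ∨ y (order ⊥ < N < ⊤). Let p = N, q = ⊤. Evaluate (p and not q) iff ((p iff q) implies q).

not q = not ⊤ = ⊥
p and not q = N and ⊥ = ⊥
p iff q = N iff ⊤ = N
(p iff q) implies q = N implies ⊤ = ⊤
(p and not q) iff ((p iff q) implies q) = ⊥ iff ⊤ = ⊥

⊥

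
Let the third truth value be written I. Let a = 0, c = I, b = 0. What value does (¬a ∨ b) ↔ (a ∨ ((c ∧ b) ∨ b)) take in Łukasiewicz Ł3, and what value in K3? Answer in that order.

In Łukasiewicz Ł3: ¬a = ¬0 = 1
¬a ∨ b = 1 ∨ 0 = 1
c ∧ b = I ∧ 0 = 0
(c ∧ b) ∨ b = 0 ∨ 0 = 0
a ∨ ((c ∧ b) ∨ b) = 0 ∨ 0 = 0
(¬a ∨ b) ↔ (a ∨ ((c ∧ b) ∨ b)) = 1 ↔ 0 = 0
In K3: ¬a = ¬0 = 1
¬a ∨ b = 1 ∨ 0 = 1
c ∧ b = I ∧ 0 = 0
(c ∧ b) ∨ b = 0 ∨ 0 = 0
a ∨ ((c ∧ b) ∨ b) = 0 ∨ 0 = 0
(¬a ∨ b) ↔ (a ∨ ((c ∧ b) ∨ b)) = 1 ↔ 0 = 0

0; 0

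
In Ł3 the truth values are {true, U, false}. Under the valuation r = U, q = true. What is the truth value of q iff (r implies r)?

r implies r = U implies U = true  [min(1, 1−½+½)]
q iff (r implies r) = true iff true = true

true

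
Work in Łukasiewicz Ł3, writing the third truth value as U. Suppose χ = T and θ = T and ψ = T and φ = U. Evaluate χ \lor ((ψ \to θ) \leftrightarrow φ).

T

ψ \to θ = T \to T = T
(ψ \to θ) \leftrightarrow φ = T \leftrightarrow U = U  [1 − |1−½|]
χ \lor ((ψ \to θ) \leftrightarrow φ) = T \lor U = T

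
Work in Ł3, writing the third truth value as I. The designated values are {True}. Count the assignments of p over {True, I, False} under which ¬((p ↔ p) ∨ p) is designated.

0

p=True: False ·
p=I: False ·
p=False: False ·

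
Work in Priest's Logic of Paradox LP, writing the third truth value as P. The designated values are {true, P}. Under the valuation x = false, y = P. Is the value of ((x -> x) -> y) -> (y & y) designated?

x -> x = false -> false = true
(x -> x) -> y = true -> P = P  [~true | P]
y & y = P & P = P
((x -> x) -> y) -> (y & y) = P -> P = P
P ∈ {true, P}.

Yes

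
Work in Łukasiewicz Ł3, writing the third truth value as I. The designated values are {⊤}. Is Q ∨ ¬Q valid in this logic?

No

Countermodel: Q=I gives I, which is not designated.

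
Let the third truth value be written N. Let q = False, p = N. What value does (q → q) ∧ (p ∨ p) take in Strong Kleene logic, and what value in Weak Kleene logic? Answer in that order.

N; N

In Strong Kleene logic: q → q = False → False = True
p ∨ p = N ∨ N = N
(q → q) ∧ (p ∨ p) = True ∧ N = N
In Weak Kleene logic: q → q = False → False = True
p ∨ p = N ∨ N = N
(q → q) ∧ (p ∨ p) = True ∧ N = N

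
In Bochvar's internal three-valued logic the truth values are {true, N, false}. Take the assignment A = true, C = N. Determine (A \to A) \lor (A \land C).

N

A \to A = true \to true = true
A \land C = true \land N = N
(A \to A) \lor (A \land C) = true \lor N = N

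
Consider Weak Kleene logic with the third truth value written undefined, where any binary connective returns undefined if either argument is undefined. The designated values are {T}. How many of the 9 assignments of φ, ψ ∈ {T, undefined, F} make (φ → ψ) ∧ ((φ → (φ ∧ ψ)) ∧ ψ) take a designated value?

2

Designated under: (φ=T, ψ=T); (φ=F, ψ=T).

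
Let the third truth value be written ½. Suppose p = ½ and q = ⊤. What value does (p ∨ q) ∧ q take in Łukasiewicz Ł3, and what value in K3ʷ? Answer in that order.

In Łukasiewicz Ł3: p ∨ q = ½ ∨ ⊤ = ⊤
(p ∨ q) ∧ q = ⊤ ∧ ⊤ = ⊤
In K3ʷ: p ∨ q = ½ ∨ ⊤ = ½
(p ∨ q) ∧ q = ½ ∧ ⊤ = ½
They differ because Łukasiewicz Ł3 and K3ʷ treat ½ differently under the binary connectives.

⊤; ½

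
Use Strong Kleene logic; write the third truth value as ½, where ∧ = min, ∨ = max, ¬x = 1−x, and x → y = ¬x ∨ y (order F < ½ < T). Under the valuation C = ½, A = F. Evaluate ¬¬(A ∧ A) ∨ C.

½

A ∧ A = F ∧ F = F
¬(A ∧ A) = ¬F = T
¬¬(A ∧ A) = ¬T = F
¬¬(A ∧ A) ∨ C = F ∨ ½ = ½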